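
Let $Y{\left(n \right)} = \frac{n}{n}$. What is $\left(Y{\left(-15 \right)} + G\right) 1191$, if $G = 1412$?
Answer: $1682883$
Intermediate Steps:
$Y{\left(n \right)} = 1$
$\left(Y{\left(-15 \right)} + G\right) 1191 = \left(1 + 1412\right) 1191 = 1413 \cdot 1191 = 1682883$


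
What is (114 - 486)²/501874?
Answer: 69192/250937 ≈ 0.27573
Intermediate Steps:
(114 - 486)²/501874 = (-372)²*(1/501874) = 138384*(1/501874) = 69192/250937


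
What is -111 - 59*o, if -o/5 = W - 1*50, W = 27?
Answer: -6896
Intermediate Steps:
o = 115 (o = -5*(27 - 1*50) = -5*(27 - 50) = -5*(-23) = 115)
-111 - 59*o = -111 - 59*115 = -111 - 6785 = -6896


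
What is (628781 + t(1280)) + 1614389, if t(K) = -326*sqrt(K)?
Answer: 2243170 - 5216*sqrt(5) ≈ 2.2315e+6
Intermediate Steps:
(628781 + t(1280)) + 1614389 = (628781 - 5216*sqrt(5)) + 1614389 = 2243170 - 5216*sqrt(5)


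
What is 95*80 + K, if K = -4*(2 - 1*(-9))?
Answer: 7556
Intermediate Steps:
K = -44 (K = -4*(2 + 9) = -4*11 = -44)
95*80 + K = 95*80 - 44 = 7600 - 44 = 7556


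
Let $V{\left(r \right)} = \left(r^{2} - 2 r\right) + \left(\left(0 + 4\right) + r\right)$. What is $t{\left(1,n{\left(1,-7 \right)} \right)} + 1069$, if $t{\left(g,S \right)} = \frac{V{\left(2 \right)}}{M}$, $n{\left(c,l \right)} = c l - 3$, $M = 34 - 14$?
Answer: $\frac{10693}{10} \approx 1069.3$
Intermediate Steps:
$M = 20$ ($M = 34 - 14 = 20$)
$V{\left(r \right)} = 4 + r^{2} - r$ ($V{\left(r \right)} = \left(r^{2} - 2 r\right) + \left(4 + r\right) = 4 + r^{2} - r$)
$n{\left(c,l \right)} = -3 + c l$
$t{\left(g,S \right)} = \frac{3}{10}$ ($t{\left(g,S \right)} = \frac{4 + 2^{2} - 2}{20} = \left(4 + 4 - 2\right) \frac{1}{20} = 6 \cdot \frac{1}{20} = \frac{3}{10}$)
$t{\left(1,n{\left(1,-7 \right)} \right)} + 1069 = \frac{3}{10} + 1069 = \frac{10693}{10}$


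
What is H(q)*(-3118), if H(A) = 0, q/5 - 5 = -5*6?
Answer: 0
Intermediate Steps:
q = -125 (q = 25 + 5*(-5*6) = 25 + 5*(-30) = 25 - 150 = -125)
H(q)*(-3118) = 0*(-3118) = 0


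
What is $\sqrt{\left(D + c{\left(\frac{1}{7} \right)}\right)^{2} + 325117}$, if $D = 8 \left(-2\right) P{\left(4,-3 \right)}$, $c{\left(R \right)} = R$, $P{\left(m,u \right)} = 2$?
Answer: $\frac{\sqrt{15980462}}{7} \approx 571.08$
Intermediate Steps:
$D = -32$ ($D = 8 \left(-2\right) 2 = \left(-16\right) 2 = -32$)
$\sqrt{\left(D + c{\left(\frac{1}{7} \right)}\right)^{2} + 325117} = \sqrt{\left(-32 + \frac{1}{7}\right)^{2} + 325117} = \sqrt{\left(- \frac{223}{7}\right)^{2} + 325117} = \sqrt{\frac{49729}{49} + 325117} = \sqrt{\frac{15980462}{49}} = \frac{\sqrt{15980462}}{7}$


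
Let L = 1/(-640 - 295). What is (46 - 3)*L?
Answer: -43/935 ≈ -0.045989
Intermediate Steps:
L = -1/935 (L = 1/(-935) = -1/935 ≈ -0.0010695)
(46 - 3)*L = (46 - 3)*(-1/935) = 43*(-1/935) = -43/935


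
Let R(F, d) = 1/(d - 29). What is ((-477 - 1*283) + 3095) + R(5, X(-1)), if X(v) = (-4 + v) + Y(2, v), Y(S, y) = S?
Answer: 74719/32 ≈ 2335.0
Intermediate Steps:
X(v) = -2 + v (X(v) = (-4 + v) + 2 = -2 + v)
R(F, d) = 1/(-29 + d)
((-477 - 1*283) + 3095) + R(5, X(-1)) = ((-477 - 1*283) + 3095) + 1/(-29 + (-2 - 1)) = ((-477 - 283) + 3095) + 1/(-29 - 3) = (-760 + 3095) + 1/(-32) = 2335 - 1/32 = 74719/32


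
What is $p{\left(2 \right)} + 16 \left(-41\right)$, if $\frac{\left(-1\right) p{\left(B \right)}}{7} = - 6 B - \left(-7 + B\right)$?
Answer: $-607$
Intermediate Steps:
$p{\left(B \right)} = -49 + 49 B$ ($p{\left(B \right)} = - 7 \left(- 6 B - \left(-7 + B\right)\right) = - 7 \left(7 - 7 B\right) = -49 + 49 B$)
$p{\left(2 \right)} + 16 \left(-41\right) = \left(-49 + 49 \cdot 2\right) + 16 \left(-41\right) = \left(-49 + 98\right) - 656 = 49 - 656 = -607$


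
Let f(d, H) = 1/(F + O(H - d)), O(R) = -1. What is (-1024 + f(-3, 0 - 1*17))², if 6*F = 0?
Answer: 1050625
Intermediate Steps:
F = 0 (F = (⅙)*0 = 0)
f(d, H) = -1 (f(d, H) = 1/(0 - 1) = 1/(-1) = -1)
(-1024 + f(-3, 0 - 1*17))² = (-1024 - 1)² = (-1025)² = 1050625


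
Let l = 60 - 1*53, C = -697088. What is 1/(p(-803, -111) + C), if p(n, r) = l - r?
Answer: -1/696970 ≈ -1.4348e-6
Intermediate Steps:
l = 7 (l = 60 - 53 = 7)
p(n, r) = 7 - r
1/(p(-803, -111) + C) = 1/((7 - 1*(-111)) - 697088) = 1/((7 + 111) - 697088) = 1/(118 - 697088) = 1/(-696970) = -1/696970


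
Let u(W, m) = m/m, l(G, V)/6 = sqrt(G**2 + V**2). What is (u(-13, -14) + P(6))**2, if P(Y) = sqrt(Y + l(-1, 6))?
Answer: (1 + sqrt(6)*sqrt(1 + sqrt(37)))**2 ≈ 56.534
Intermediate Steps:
l(G, V) = 6*sqrt(G**2 + V**2)
P(Y) = sqrt(Y + 6*sqrt(37)) (P(Y) = sqrt(Y + 6*sqrt((-1)**2 + 6**2)) = sqrt(Y + 6*sqrt(1 + 36)) = sqrt(Y + 6*sqrt(37)))
u(W, m) = 1
(u(-13, -14) + P(6))**2 = (1 + sqrt(6 + 6*sqrt(37)))**2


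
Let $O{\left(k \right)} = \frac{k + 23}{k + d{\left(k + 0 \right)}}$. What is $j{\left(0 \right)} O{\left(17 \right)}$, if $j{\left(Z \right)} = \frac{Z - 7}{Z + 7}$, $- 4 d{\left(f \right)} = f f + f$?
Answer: $\frac{80}{119} \approx 0.67227$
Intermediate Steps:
$d{\left(f \right)} = - \frac{f}{4} - \frac{f^{2}}{4}$ ($d{\left(f \right)} = - \frac{f f + f}{4} = - \frac{f^{2} + f}{4} = - \frac{f + f^{2}}{4} = - \frac{f}{4} - \frac{f^{2}}{4}$)
$O{\left(k \right)} = \frac{23 + k}{k - \frac{k \left(1 + k\right)}{4}}$ ($O{\left(k \right)} = \frac{k + 23}{k - \frac{\left(k + 0\right) \left(1 + \left(k + 0\right)\right)}{4}} = \frac{23 + k}{k - \frac{k \left(1 + k\right)}{4}}$)
$j{\left(Z \right)} = \frac{-7 + Z}{7 + Z}$
$j{\left(0 \right)} O{\left(17 \right)} = \frac{-7 + 0}{7 + 0} \frac{4 \left(-23 - 17\right)}{17 \left(-3 + 17\right)} = \frac{1}{7} \left(-7\right) 4 \cdot \frac{1}{17} \cdot \frac{1}{14} \left(-23 - 17\right) = \frac{1}{7} \left(-7\right) 4 \cdot \frac{1}{17} \cdot \frac{1}{14} \left(-40\right) = \left(-1\right) \left(- \frac{80}{119}\right) = \frac{80}{119}$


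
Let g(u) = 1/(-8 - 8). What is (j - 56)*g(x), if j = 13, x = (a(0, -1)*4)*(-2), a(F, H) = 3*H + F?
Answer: 43/16 ≈ 2.6875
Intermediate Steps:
a(F, H) = F + 3*H
x = 24 (x = ((0 + 3*(-1))*4)*(-2) = ((0 - 3)*4)*(-2) = -3*4*(-2) = -12*(-2) = 24)
g(u) = -1/16 (g(u) = 1/(-16) = -1/16)
(j - 56)*g(x) = (13 - 56)*(-1/16) = -43*(-1/16) = 43/16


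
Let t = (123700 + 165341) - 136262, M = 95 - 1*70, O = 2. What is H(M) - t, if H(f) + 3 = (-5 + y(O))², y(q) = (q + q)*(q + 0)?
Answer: -152773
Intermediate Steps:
y(q) = 2*q² (y(q) = (2*q)*q = 2*q²)
M = 25 (M = 95 - 70 = 25)
H(f) = 6 (H(f) = -3 + (-5 + 2*2²)² = -3 + (-5 + 2*4)² = -3 + (-5 + 8)² = -3 + 3² = -3 + 9 = 6)
t = 152779 (t = 289041 - 136262 = 152779)
H(M) - t = 6 - 1*152779 = 6 - 152779 = -152773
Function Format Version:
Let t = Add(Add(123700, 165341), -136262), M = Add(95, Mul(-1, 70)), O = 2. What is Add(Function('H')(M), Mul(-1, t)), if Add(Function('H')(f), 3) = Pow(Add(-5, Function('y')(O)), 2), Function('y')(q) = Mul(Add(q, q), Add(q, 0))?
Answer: -152773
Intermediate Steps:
Function('y')(q) = Mul(2, Pow(q, 2)) (Function('y')(q) = Mul(Mul(2, q), q) = Mul(2, Pow(q, 2)))
M = 25 (M = Add(95, -70) = 25)
Function('H')(f) = 6 (Function('H')(f) = Add(-3, Pow(Add(-5, Mul(2, Pow(2, 2))), 2)) = Add(-3, Pow(Add(-5, Mul(2, 4)), 2)) = Add(-3, Pow(Add(-5, 8), 2)) = Add(-3, Pow(3, 2)) = Add(-3, 9) = 6)
t = 152779 (t = Add(289041, -136262) = 152779)
Add(Function('H')(M), Mul(-1, t)) = Add(6, Mul(-1, 152779)) = Add(6, -152779) = -152773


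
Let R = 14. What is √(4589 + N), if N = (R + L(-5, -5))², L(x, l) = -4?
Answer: 3*√521 ≈ 68.476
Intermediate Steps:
N = 100 (N = (14 - 4)² = 10² = 100)
√(4589 + N) = √(4589 + 100) = √4689 = 3*√521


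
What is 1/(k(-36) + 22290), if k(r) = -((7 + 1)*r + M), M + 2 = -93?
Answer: 1/22673 ≈ 4.4105e-5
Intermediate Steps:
M = -95 (M = -2 - 93 = -95)
k(r) = 95 - 8*r (k(r) = -((7 + 1)*r - 95) = -(8*r - 95) = -(-95 + 8*r) = 95 - 8*r)
1/(k(-36) + 22290) = 1/((95 - 8*(-36)) + 22290) = 1/((95 + 288) + 22290) = 1/(383 + 22290) = 1/22673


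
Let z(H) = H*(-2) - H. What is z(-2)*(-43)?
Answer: -258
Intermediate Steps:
z(H) = -3*H (z(H) = -2*H - H = -3*H)
z(-2)*(-43) = -3*(-2)*(-43) = 6*(-43) = -258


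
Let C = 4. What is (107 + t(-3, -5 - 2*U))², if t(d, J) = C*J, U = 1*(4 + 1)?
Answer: 2209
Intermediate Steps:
U = 5 (U = 1*5 = 5)
t(d, J) = 4*J
(107 + t(-3, -5 - 2*U))² = (107 + 4*(-5 - 2*5))² = (107 + 4*(-5 - 10))² = (107 + 4*(-15))² = (107 - 60)² = 47² = 2209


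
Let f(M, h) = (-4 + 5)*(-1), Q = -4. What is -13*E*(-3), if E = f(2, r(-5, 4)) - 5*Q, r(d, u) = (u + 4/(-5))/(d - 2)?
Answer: 741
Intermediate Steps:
r(d, u) = (-4/5 + u)/(-2 + d) (r(d, u) = (u + 4*(-1/5))/(-2 + d) = (u - 4/5)/(-2 + d) = (-4/5 + u)/(-2 + d))
f(M, h) = -1 (f(M, h) = 1*(-1) = -1)
E = 19 (E = -1 - 5*(-4) = -1 + 20 = 19)
-13*E*(-3) = -13*19*(-3) = -247*(-3) = 741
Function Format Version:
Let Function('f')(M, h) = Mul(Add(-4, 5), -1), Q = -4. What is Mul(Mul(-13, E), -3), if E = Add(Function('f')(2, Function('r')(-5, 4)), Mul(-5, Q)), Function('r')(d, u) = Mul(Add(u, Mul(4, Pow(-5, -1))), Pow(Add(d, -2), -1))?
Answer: 741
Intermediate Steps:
Function('r')(d, u) = Mul(Pow(Add(-2, d), -1), Add(Rational(-4, 5), u)) (Function('r')(d, u) = Mul(Add(u, Mul(4, Rational(-1, 5))), Pow(Add(-2, d), -1)) = Mul(Add(u, Rational(-4, 5)), Pow(Add(-2, d), -1)) = Mul(Add(Rational(-4, 5), u), Pow(Add(-2, d), -1)) = Mul(Pow(Add(-2, d), -1), Add(Rational(-4, 5), u)))
Function('f')(M, h) = -1 (Function('f')(M, h) = Mul(1, -1) = -1)
E = 19 (E = Add(-1, Mul(-5, -4)) = Add(-1, 20) = 19)
Mul(Mul(-13, E), -3) = Mul(Mul(-13, 19), -3) = Mul(-247, -3) = 741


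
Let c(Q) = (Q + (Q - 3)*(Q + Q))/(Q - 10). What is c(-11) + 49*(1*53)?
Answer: 18080/7 ≈ 2582.9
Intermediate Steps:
c(Q) = (Q + 2*Q*(-3 + Q))/(-10 + Q) (c(Q) = (Q + (-3 + Q)*(2*Q))/(-10 + Q) = (Q + 2*Q*(-3 + Q))/(-10 + Q))
c(-11) + 49*(1*53) = -11*(-5 + 2*(-11))/(-10 - 11) + 49*(1*53) = -11*(-5 - 22)/(-21) + 49*53 = -11*(-1/21)*(-27) + 2597 = -99/7 + 2597 = 18080/7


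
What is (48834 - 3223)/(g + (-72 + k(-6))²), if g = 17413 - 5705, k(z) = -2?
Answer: 45611/17184 ≈ 2.6543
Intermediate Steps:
g = 11708
(48834 - 3223)/(g + (-72 + k(-6))²) = (48834 - 3223)/(11708 + (-72 - 2)²) = 45611/(11708 + (-74)²) = 45611/(11708 + 5476) = 45611/17184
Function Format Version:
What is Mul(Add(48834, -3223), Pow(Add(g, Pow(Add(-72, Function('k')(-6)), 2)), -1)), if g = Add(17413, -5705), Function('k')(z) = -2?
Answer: Rational(45611, 17184) ≈ 2.6543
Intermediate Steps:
g = 11708
Mul(Add(48834, -3223), Pow(Add(g, Pow(Add(-72, Function('k')(-6)), 2)), -1)) = Mul(Add(48834, -3223), Pow(Add(11708, Pow(Add(-72, -2), 2)), -1)) = Mul(45611, Pow(Add(11708, Pow(-74, 2)), -1)) = Mul(45611, Pow(Add(11708, 5476), -1)) = Mul(45611, Pow(17184, -1)) = Mul(45611, Rational(1, 17184)) = Rational(45611, 17184)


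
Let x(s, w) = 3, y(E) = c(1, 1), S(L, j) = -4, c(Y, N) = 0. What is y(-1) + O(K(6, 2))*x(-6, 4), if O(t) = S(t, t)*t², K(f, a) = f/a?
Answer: -108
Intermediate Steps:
y(E) = 0
O(t) = -4*t²
y(-1) + O(K(6, 2))*x(-6, 4) = 0 - 4*(6/2)²*3 = 0 - 4*(6*(½))²*3 = 0 - 4*3²*3 = 0 - 4*9*3 = 0 - 36*3 = 0 - 108 = -108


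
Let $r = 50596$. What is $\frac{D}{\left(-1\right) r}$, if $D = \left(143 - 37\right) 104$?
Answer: $- \frac{212}{973} \approx -0.21788$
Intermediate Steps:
$D = 11024$ ($D = 106 \cdot 104 = 11024$)
$\frac{D}{\left(-1\right) r} = \frac{11024}{\left(-1\right) 50596} = \frac{11024}{-50596} = 11024 \left(- \frac{1}{50596}\right) = - \frac{212}{973}$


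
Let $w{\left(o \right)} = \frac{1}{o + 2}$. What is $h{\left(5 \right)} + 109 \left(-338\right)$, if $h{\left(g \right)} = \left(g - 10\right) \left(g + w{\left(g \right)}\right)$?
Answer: $- \frac{258074}{7} \approx -36868.0$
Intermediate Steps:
$w{\left(o \right)} = \frac{1}{2 + o}$
$h{\left(g \right)} = \left(-10 + g\right) \left(g + \frac{1}{2 + g}\right)$ ($h{\left(g \right)} = \left(g - 10\right) \left(g + \frac{1}{2 + g}\right) = \left(-10 + g\right) \left(g + \frac{1}{2 + g}\right)$)
$h{\left(5 \right)} + 109 \left(-338\right) = \frac{-10 + 5 + 5 \left(-10 + 5\right) \left(2 + 5\right)}{2 + 5} + 109 \left(-338\right) = \frac{-10 + 5 + 5 \left(-5\right) 7}{7} - 36842 = \frac{-10 + 5 - 175}{7} - 36842 = \frac{1}{7} \left(-180\right) - 36842 = - \frac{180}{7} - 36842 = - \frac{258074}{7}$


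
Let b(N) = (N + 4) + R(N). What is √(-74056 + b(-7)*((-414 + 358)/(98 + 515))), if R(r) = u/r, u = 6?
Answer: 4*I*√1739238541/613 ≈ 272.13*I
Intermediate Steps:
R(r) = 6/r
b(N) = 4 + N + 6/N (b(N) = (N + 4) + 6/N = (4 + N) + 6/N = 4 + N + 6/N)
√(-74056 + b(-7)*((-414 + 358)/(98 + 515))) = √(-74056 + (4 - 7 + 6/(-7))*((-414 + 358)/(98 + 515))) = √(-74056 + (4 - 7 + 6*(-⅐))*(-56/613)) = √(-74056 + (4 - 7 - 6/7)*(-56*1/613)) = √(-74056 - 27/7*(-56/613)) = √(-74056 + 216/613) = √(-45396112/613) = 4*I*√1739238541/613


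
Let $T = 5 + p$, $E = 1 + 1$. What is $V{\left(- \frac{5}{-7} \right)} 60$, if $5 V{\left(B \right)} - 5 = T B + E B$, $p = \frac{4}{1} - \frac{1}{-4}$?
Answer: $\frac{1095}{7} \approx 156.43$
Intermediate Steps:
$E = 2$
$p = \frac{17}{4}$ ($p = 4 \cdot 1 - - \frac{1}{4} = 4 + \frac{1}{4} = \frac{17}{4} \approx 4.25$)
$T = \frac{37}{4}$ ($T = 5 + \frac{17}{4} = \frac{37}{4} \approx 9.25$)
$V{\left(B \right)} = 1 + \frac{9 B}{4}$ ($V{\left(B \right)} = 1 + \frac{\frac{37 B}{4} + 2 B}{5} = 1 + \frac{\frac{45}{4} B}{5} = 1 + \frac{9 B}{4}$)
$V{\left(- \frac{5}{-7} \right)} 60 = \left(1 + \frac{9 \left(- \frac{5}{-7}\right)}{4}\right) 60 = \left(1 + \frac{9 \left(\left(-5\right) \left(- \frac{1}{7}\right)\right)}{4}\right) 60 = \left(1 + \frac{9}{4} \cdot \frac{5}{7}\right) 60 = \left(1 + \frac{45}{28}\right) 60 = \frac{73}{28} \cdot 60 = \frac{1095}{7}$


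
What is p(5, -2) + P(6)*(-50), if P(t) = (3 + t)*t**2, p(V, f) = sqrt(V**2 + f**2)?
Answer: -16200 + sqrt(29) ≈ -16195.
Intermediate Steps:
P(t) = t**2*(3 + t)
p(5, -2) + P(6)*(-50) = sqrt(5**2 + (-2)**2) + (6**2*(3 + 6))*(-50) = sqrt(25 + 4) + (36*9)*(-50) = sqrt(29) + 324*(-50) = sqrt(29) - 16200 = -16200 + sqrt(29)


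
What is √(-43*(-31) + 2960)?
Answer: 9*√53 ≈ 65.521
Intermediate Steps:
√(-43*(-31) + 2960) = √(1333 + 2960) = √4293 = 9*√53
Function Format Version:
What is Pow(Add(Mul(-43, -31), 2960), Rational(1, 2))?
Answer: Mul(9, Pow(53, Rational(1, 2))) ≈ 65.521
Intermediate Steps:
Pow(Add(Mul(-43, -31), 2960), Rational(1, 2)) = Pow(Add(1333, 2960), Rational(1, 2)) = Pow(4293, Rational(1, 2)) = Mul(9, Pow(53, Rational(1, 2)))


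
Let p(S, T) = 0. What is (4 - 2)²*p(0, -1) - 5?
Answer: -5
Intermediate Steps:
(4 - 2)²*p(0, -1) - 5 = (4 - 2)²*0 - 5 = 2²*0 - 5 = 4*0 - 5 = 0 - 5 = -5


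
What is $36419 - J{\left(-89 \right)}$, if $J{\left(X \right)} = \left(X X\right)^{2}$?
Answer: $-62705822$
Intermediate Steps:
$J{\left(X \right)} = X^{4}$ ($J{\left(X \right)} = \left(X^{2}\right)^{2} = X^{4}$)
$36419 - J{\left(-89 \right)} = 36419 - \left(-89\right)^{4} = 36419 - 62742241 = -62705822$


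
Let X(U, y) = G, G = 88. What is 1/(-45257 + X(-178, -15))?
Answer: -1/45169 ≈ -2.2139e-5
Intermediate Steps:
X(U, y) = 88
1/(-45257 + X(-178, -15)) = 1/(-45257 + 88) = 1/(-45169) = -1/45169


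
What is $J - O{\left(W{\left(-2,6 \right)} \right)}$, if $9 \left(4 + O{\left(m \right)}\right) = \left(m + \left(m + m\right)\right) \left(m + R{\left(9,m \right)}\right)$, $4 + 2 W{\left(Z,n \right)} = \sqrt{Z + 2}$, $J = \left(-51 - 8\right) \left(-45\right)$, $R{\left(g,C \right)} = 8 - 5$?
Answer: $\frac{7979}{3} \approx 2659.7$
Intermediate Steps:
$R{\left(g,C \right)} = 3$ ($R{\left(g,C \right)} = 8 - 5 = 3$)
$J = 2655$ ($J = \left(-59\right) \left(-45\right) = 2655$)
$W{\left(Z,n \right)} = -2 + \frac{\sqrt{2 + Z}}{2}$ ($W{\left(Z,n \right)} = -2 + \frac{\sqrt{Z + 2}}{2} = -2 + \frac{\sqrt{2 + Z}}{2}$)
$O{\left(m \right)} = -4 + \frac{m \left(3 + m\right)}{3}$ ($O{\left(m \right)} = -4 + \frac{\left(m + \left(m + m\right)\right) \left(m + 3\right)}{9} = -4 + \frac{\left(m + 2 m\right) \left(3 + m\right)}{9} = -4 + \frac{3 m \left(3 + m\right)}{9} = -4 + \frac{m \left(3 + m\right)}{3}$)
$J - O{\left(W{\left(-2,6 \right)} \right)} = 2655 - \left(-4 - \left(2 - \frac{\sqrt{2 - 2}}{2}\right) + \frac{\left(-2 + \frac{\sqrt{2 - 2}}{2}\right)^{2}}{3}\right) = 2655 - \left(-4 - \left(2 - \frac{\sqrt{0}}{2}\right) + \frac{\left(-2 + \frac{\sqrt{0}}{2}\right)^{2}}{3}\right) = 2655 - \left(-4 + \left(-2 + \frac{1}{2} \cdot 0\right) + \frac{\left(-2 + \frac{1}{2} \cdot 0\right)^{2}}{3}\right) = 2655 - \left(-4 + \left(-2 + 0\right) + \frac{\left(-2 + 0\right)^{2}}{3}\right) = 2655 - \left(-4 - 2 + \frac{\left(-2\right)^{2}}{3}\right) = 2655 - \left(-4 - 2 + \frac{1}{3} \cdot 4\right) = 2655 - \left(-4 - 2 + \frac{4}{3}\right) = 2655 - - \frac{14}{3} = 2655 + \frac{14}{3} = \frac{7979}{3}$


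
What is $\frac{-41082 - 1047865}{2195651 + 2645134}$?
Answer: $- \frac{1088947}{4840785} \approx -0.22495$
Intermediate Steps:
$\frac{-41082 - 1047865}{2195651 + 2645134} = - \frac{1088947}{4840785}$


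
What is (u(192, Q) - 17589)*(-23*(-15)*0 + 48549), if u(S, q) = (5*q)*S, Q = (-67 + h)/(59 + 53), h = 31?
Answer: -6082364367/7 ≈ -8.6891e+8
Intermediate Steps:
Q = -9/28 (Q = (-67 + 31)/(59 + 53) = -36/112 = -36*1/112 = -9/28 ≈ -0.32143)
u(S, q) = 5*S*q
(u(192, Q) - 17589)*(-23*(-15)*0 + 48549) = (5*192*(-9/28) - 17589)*(-23*(-15)*0 + 48549) = (-2160/7 - 17589)*(345*0 + 48549) = -125283*(0 + 48549)/7 = -125283/7*48549 = -6082364367/7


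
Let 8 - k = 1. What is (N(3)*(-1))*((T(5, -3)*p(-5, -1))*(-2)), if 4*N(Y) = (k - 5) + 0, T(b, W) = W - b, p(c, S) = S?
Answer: 8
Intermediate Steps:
k = 7 (k = 8 - 1*1 = 8 - 1 = 7)
N(Y) = ½ (N(Y) = ((7 - 5) + 0)/4 = (2 + 0)/4 = (¼)*2 = ½)
(N(3)*(-1))*((T(5, -3)*p(-5, -1))*(-2)) = ((½)*(-1))*(((-3 - 1*5)*(-1))*(-2)) = -(-3 - 5)*(-1)*(-2)/2 = -(-8*(-1))*(-2)/2 = -4*(-2) = -½*(-16) = 8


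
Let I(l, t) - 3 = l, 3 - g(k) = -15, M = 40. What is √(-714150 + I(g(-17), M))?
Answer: I*√714129 ≈ 845.06*I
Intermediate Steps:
g(k) = 18 (g(k) = 3 - 1*(-15) = 3 + 15 = 18)
I(l, t) = 3 + l
√(-714150 + I(g(-17), M)) = √(-714150 + (3 + 18)) = √(-714150 + 21) = √(-714129) = I*√714129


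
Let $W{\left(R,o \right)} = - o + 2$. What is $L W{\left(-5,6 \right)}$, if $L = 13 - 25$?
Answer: $48$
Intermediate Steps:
$W{\left(R,o \right)} = 2 - o$
$L = -12$ ($L = 13 - 25 = -12$)
$L W{\left(-5,6 \right)} = - 12 \left(2 - 6\right) = \left(-12\right) \left(-4\right) = 48$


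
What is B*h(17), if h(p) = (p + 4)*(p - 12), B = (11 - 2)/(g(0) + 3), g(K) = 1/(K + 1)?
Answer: 945/4 ≈ 236.25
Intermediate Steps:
g(K) = 1/(1 + K)
B = 9/4 (B = (11 - 2)/(1/(1 + 0) + 3) = 9/(1/1 + 3) = 9/(1 + 3) = 9/4 ≈ 2.2500)
h(p) = (-12 + p)*(4 + p) (h(p) = (4 + p)*(-12 + p) = (-12 + p)*(4 + p))
B*h(17) = 9*(-48 + 17² - 8*17)/4 = 9*(-48 + 289 - 136)/4 = (9/4)*105 = 945/4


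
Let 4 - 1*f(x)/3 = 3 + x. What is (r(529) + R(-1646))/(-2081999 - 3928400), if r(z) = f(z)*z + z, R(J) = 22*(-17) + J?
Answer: 839427/6010399 ≈ 0.13966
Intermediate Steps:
f(x) = 3 - 3*x (f(x) = 12 - 3*(3 + x) = 12 + (-9 - 3*x) = 3 - 3*x)
R(J) = -374 + J
r(z) = z + z*(3 - 3*z) (r(z) = (3 - 3*z)*z + z = z*(3 - 3*z) + z = z + z*(3 - 3*z))
(r(529) + R(-1646))/(-2081999 - 3928400) = (529*(4 - 3*529) + (-374 - 1646))/(-2081999 - 3928400) = (529*(4 - 1587) - 2020)/(-6010399) = (529*(-1583) - 2020)*(-1/6010399) = (-837407 - 2020)*(-1/6010399) = -839427*(-1/6010399) = 839427/6010399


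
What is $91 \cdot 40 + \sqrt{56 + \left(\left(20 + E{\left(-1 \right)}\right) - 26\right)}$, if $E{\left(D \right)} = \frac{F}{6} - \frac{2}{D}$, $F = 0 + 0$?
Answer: $3640 + 2 \sqrt{13} \approx 3647.2$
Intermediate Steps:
$F = 0$
$E{\left(D \right)} = - \frac{2}{D}$ ($E{\left(D \right)} = \frac{0}{6} - \frac{2}{D} = 0 \cdot \frac{1}{6} - \frac{2}{D} = 0 - \frac{2}{D} = - \frac{2}{D}$)
$91 \cdot 40 + \sqrt{56 + \left(\left(20 + E{\left(-1 \right)}\right) - 26\right)} = 91 \cdot 40 + \sqrt{56 - \left(6 - 2\right)} = 3640 + \sqrt{56 + \left(\left(20 - -2\right) - 26\right)} = 3640 + \sqrt{56 + \left(\left(20 + 2\right) - 26\right)} = 3640 + \sqrt{56 + \left(22 - 26\right)} = 3640 + \sqrt{56 - 4} = 3640 + \sqrt{52} = 3640 + 2 \sqrt{13}$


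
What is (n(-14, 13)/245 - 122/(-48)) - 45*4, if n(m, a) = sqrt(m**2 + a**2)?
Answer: -4259/24 + sqrt(365)/245 ≈ -177.38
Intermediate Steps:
n(m, a) = sqrt(a**2 + m**2)
(n(-14, 13)/245 - 122/(-48)) - 45*4 = (sqrt(13**2 + (-14)**2)/245 - 122/(-48)) - 45*4 = (sqrt(169 + 196)*(1/245) - 122*(-1/48)) - 1*180 = (sqrt(365)*(1/245) + 61/24) - 180 = (sqrt(365)/245 + 61/24) - 180 = (61/24 + sqrt(365)/245) - 180 = -4259/24 + sqrt(365)/245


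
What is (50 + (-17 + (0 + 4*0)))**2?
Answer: 1089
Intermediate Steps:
(50 + (-17 + (0 + 4*0)))**2 = (50 + (-17 + (0 + 0)))**2 = (50 + (-17 + 0))**2 = (50 - 17)**2 = 33**2 = 1089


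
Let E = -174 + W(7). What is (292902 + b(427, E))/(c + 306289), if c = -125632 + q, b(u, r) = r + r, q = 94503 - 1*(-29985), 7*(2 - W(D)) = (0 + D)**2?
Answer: 292544/305145 ≈ 0.95870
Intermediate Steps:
W(D) = 2 - D**2/7 (W(D) = 2 - (0 + D)**2/7 = 2 - D**2/7)
q = 124488 (q = 94503 + 29985 = 124488)
E = -179 (E = -174 + (2 - 1/7*7**2) = -174 + (2 - 1/7*49) = -174 + (2 - 7) = -174 - 5 = -179)
b(u, r) = 2*r
c = -1144 (c = -125632 + 124488 = -1144)
(292902 + b(427, E))/(c + 306289) = (292902 + 2*(-179))/(-1144 + 306289) = (292902 - 358)/305145 = 292544*(1/305145) = 292544/305145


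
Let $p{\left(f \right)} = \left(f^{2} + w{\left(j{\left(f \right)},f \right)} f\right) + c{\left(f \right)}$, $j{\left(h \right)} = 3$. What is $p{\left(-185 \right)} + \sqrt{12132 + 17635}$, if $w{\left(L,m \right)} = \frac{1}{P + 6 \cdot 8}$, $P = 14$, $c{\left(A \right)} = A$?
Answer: $\frac{2110295}{62} + 17 \sqrt{103} \approx 34210.0$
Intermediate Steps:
$w{\left(L,m \right)} = \frac{1}{62}$ ($w{\left(L,m \right)} = \frac{1}{14 + 6 \cdot 8} = \frac{1}{14 + 48} = \frac{1}{62}$)
$p{\left(f \right)} = f^{2} + \frac{63 f}{62}$ ($p{\left(f \right)} = \left(f^{2} + \frac{f}{62}\right) + f = f^{2} + \frac{63 f}{62}$)
$p{\left(-185 \right)} + \sqrt{12132 + 17635} = \frac{1}{62} \left(-185\right) \left(63 + 62 \left(-185\right)\right) + \sqrt{12132 + 17635} = \frac{1}{62} \left(-185\right) \left(63 - 11470\right) + \sqrt{29767} = \frac{1}{62} \left(-185\right) \left(-11407\right) + 17 \sqrt{103} = \frac{2110295}{62} + 17 \sqrt{103}$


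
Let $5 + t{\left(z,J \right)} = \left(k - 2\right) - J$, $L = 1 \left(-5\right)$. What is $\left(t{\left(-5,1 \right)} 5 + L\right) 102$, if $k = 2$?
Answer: $-3570$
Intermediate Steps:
$L = -5$
$t{\left(z,J \right)} = -5 - J$ ($t{\left(z,J \right)} = -5 + \left(\left(2 - 2\right) - J\right) = -5 + \left(0 - J\right) = -5 - J$)
$\left(t{\left(-5,1 \right)} 5 + L\right) 102 = \left(\left(-5 - 1\right) 5 - 5\right) 102 = \left(\left(-6\right) 5 - 5\right) 102 = \left(-30 - 5\right) 102 = \left(-35\right) 102 = -3570$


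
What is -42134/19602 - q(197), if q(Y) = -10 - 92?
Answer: 978635/9801 ≈ 99.851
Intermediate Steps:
q(Y) = -102
-42134/19602 - q(197) = -42134/19602 - 1*(-102) = -42134*1/19602 + 102 = -21067/9801 + 102 = 978635/9801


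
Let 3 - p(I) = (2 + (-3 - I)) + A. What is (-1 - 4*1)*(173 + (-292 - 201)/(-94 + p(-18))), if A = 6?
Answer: -101075/114 ≈ -886.62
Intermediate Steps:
p(I) = -2 + I (p(I) = 3 - ((2 + (-3 - I)) + 6) = 3 - ((-1 - I) + 6) = 3 - (5 - I) = 3 + (-5 + I) = -2 + I)
(-1 - 4*1)*(173 + (-292 - 201)/(-94 + p(-18))) = (-1 - 4*1)*(173 + (-292 - 201)/(-94 + (-2 - 18))) = (-1 - 4)*(173 - 493/(-94 - 20)) = -5*(173 - 493/(-114)) = -5*(173 - 493*(-1/114)) = -5*(173 + 493/114) = -5*20215/114 = -101075/114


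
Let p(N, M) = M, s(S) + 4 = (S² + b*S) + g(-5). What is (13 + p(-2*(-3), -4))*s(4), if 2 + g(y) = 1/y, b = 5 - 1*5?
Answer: 441/5 ≈ 88.200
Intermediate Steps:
b = 0 (b = 5 - 5 = 0)
g(y) = -2 + 1/y
s(S) = -31/5 + S² (s(S) = -4 + ((S² + 0*S) + (-2 + 1/(-5))) = -4 + ((S² + 0) + (-2 - ⅕)) = -4 + (S² - 11/5) = -4 + (-11/5 + S²) = -31/5 + S²)
(13 + p(-2*(-3), -4))*s(4) = (13 - 4)*(-31/5 + 4²) = 9*(-31/5 + 16) = 9*(49/5) = 441/5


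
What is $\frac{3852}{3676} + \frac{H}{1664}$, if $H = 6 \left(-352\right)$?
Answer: $- \frac{5289}{23894} \approx -0.22135$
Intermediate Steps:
$H = -2112$
$\frac{3852}{3676} + \frac{H}{1664} = \frac{3852}{3676} - \frac{2112}{1664} = 3852 \cdot \frac{1}{3676} - \frac{33}{26} = \frac{963}{919} - \frac{33}{26} = - \frac{5289}{23894}$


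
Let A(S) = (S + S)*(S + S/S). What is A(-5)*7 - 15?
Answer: 265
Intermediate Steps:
A(S) = 2*S*(1 + S) (A(S) = (2*S)*(S + 1) = (2*S)*(1 + S) = 2*S*(1 + S))
A(-5)*7 - 15 = (2*(-5)*(1 - 5))*7 - 15 = (2*(-5)*(-4))*7 - 15 = 40*7 - 15 = 280 - 15 = 265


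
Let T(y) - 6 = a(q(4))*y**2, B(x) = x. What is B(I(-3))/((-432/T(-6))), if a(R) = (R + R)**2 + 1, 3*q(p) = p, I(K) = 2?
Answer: -149/108 ≈ -1.3796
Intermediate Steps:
q(p) = p/3
a(R) = 1 + 4*R**2 (a(R) = (2*R)**2 + 1 = 4*R**2 + 1 = 1 + 4*R**2)
T(y) = 6 + 73*y**2/9 (T(y) = 6 + (1 + 4*((1/3)*4)**2)*y**2 = 6 + (1 + 4*(4/3)**2)*y**2 = 6 + (1 + 4*(16/9))*y**2 = 6 + (1 + 64/9)*y**2 = 6 + 73*y**2/9)
B(I(-3))/((-432/T(-6))) = 2/((-432/(6 + (73/9)*(-6)**2))) = 2/((-432/(6 + (73/9)*36))) = 2/((-432/(6 + 292))) = 2/((-432/298)) = 2/((-432*1/298)) = 2/(-216/149) = 2*(-149/216) = -149/108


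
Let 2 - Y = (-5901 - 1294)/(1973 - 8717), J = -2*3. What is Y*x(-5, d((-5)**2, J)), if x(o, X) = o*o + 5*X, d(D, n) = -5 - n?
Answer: 31465/1124 ≈ 27.994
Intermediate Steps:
J = -6
x(o, X) = o**2 + 5*X
Y = 6293/6744 (Y = 2 - (-5901 - 1294)/(1973 - 8717) = 2 - (-7195)/(-6744) = 2 - (-7195)*(-1)/6744 = 2 - 1*7195/6744 = 2 - 7195/6744 = 6293/6744 ≈ 0.93313)
Y*x(-5, d((-5)**2, J)) = 6293*((-5)**2 + 5*(-5 - 1*(-6)))/6744 = 6293*(25 + 5*(-5 + 6))/6744 = 6293*(25 + 5*1)/6744 = 6293*(25 + 5)/6744 = (6293/6744)*30 = 31465/1124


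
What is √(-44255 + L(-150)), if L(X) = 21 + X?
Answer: 4*I*√2774 ≈ 210.68*I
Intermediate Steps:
√(-44255 + L(-150)) = √(-44255 + (21 - 150)) = √(-44255 - 129) = √(-44384) = 4*I*√2774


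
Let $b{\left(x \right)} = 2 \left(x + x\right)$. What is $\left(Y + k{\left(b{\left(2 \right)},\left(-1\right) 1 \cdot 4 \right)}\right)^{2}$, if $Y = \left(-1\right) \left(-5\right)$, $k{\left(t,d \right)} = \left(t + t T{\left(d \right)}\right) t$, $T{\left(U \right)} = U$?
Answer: $34969$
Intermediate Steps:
$b{\left(x \right)} = 4 x$ ($b{\left(x \right)} = 2 \cdot 2 x = 4 x$)
$k{\left(t,d \right)} = t \left(t + d t\right)$ ($k{\left(t,d \right)} = \left(t + t d\right) t = \left(t + d t\right) t = t \left(t + d t\right)$)
$Y = 5$
$\left(Y + k{\left(b{\left(2 \right)},\left(-1\right) 1 \cdot 4 \right)}\right)^{2} = \left(5 + \left(4 \cdot 2\right)^{2} \left(1 + \left(-1\right) 1 \cdot 4\right)\right)^{2} = \left(5 + 8^{2} \left(1 - 4\right)\right)^{2} = \left(5 + 64 \left(1 - 4\right)\right)^{2} = \left(5 + 64 \left(-3\right)\right)^{2} = \left(5 - 192\right)^{2} = \left(-187\right)^{2} = 34969$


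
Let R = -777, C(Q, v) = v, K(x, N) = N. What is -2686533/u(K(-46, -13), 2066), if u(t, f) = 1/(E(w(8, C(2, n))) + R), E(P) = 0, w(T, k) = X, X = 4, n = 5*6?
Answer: 2087436141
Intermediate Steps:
n = 30
w(T, k) = 4
u(t, f) = -1/777 (u(t, f) = 1/(0 - 777) = 1/(-777) = -1/777)
-2686533/u(K(-46, -13), 2066) = -2686533/(-1/777) = -2686533*(-777) = 2087436141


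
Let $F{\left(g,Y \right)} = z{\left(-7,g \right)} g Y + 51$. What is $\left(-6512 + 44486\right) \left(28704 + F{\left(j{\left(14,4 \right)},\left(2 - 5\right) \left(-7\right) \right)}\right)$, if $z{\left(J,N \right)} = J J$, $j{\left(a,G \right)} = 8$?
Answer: $1404544338$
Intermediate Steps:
$z{\left(J,N \right)} = J^{2}$
$F{\left(g,Y \right)} = 51 + 49 Y g$ ($F{\left(g,Y \right)} = \left(-7\right)^{2} g Y + 51 = 49 g Y + 51 = 49 Y g + 51 = 51 + 49 Y g$)
$\left(-6512 + 44486\right) \left(28704 + F{\left(j{\left(14,4 \right)},\left(2 - 5\right) \left(-7\right) \right)}\right) = \left(-6512 + 44486\right) \left(28704 + \left(51 + 49 \left(2 - 5\right) \left(-7\right) 8\right)\right) = 37974 \left(28704 + \left(51 + 49 \left(\left(-3\right) \left(-7\right)\right) 8\right)\right) = 37974 \left(28704 + \left(51 + 49 \cdot 21 \cdot 8\right)\right) = 37974 \left(28704 + \left(51 + 8232\right)\right) = 37974 \left(28704 + 8283\right) = 37974 \cdot 36987 = 1404544338$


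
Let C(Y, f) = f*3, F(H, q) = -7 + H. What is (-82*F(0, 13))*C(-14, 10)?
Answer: 17220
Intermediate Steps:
C(Y, f) = 3*f
(-82*F(0, 13))*C(-14, 10) = (-82*(-7 + 0))*(3*10) = -82*(-7)*30 = 574*30 = 17220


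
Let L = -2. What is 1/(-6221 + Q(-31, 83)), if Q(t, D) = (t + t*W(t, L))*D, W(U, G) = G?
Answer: -1/3648 ≈ -0.00027412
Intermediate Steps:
Q(t, D) = -D*t (Q(t, D) = (t + t*(-2))*D = (t - 2*t)*D = (-t)*D = -D*t)
1/(-6221 + Q(-31, 83)) = 1/(-6221 - 1*83*(-31)) = 1/(-6221 + 2573) = 1/(-3648) = -1/3648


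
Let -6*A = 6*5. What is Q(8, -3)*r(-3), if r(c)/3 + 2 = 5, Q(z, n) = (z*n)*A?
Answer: 1080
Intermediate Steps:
A = -5 ≈ -5.0000
Q(z, n) = -5*n*z (Q(z, n) = (z*n)*(-5) = (n*z)*(-5) = -5*n*z)
r(c) = 9 (r(c) = -6 + 3*5 = -6 + 15 = 9)
Q(8, -3)*r(-3) = -5*(-3)*8*9 = 120*9 = 1080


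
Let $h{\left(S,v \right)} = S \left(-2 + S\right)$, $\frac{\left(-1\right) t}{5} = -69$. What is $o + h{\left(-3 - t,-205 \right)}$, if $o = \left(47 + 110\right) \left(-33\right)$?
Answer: $116619$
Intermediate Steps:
$t = 345$ ($t = \left(-5\right) \left(-69\right) = 345$)
$o = -5181$ ($o = 157 \left(-33\right) = -5181$)
$o + h{\left(-3 - t,-205 \right)} = -5181 + \left(-3 - 345\right) \left(-2 - 348\right) = -5181 - 348 \left(-2 - 348\right) = -5181 - -121800 = -5181 + 121800 = 116619$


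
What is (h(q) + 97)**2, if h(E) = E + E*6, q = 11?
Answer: 30276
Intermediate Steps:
h(E) = 7*E (h(E) = E + 6*E = 7*E)
(h(q) + 97)**2 = (7*11 + 97)**2 = (77 + 97)**2 = 174**2 = 30276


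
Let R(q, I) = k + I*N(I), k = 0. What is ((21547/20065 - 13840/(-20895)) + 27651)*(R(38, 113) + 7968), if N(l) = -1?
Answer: 3642720343566478/16770327 ≈ 2.1721e+8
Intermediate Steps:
R(q, I) = -I (R(q, I) = 0 + I*(-1) = 0 - I = -I)
((21547/20065 - 13840/(-20895)) + 27651)*(R(38, 113) + 7968) = ((21547/20065 - 13840/(-20895)) + 27651)*(-1*113 + 7968) = ((21547*(1/20065) - 13840*(-1/20895)) + 27651)*(-113 + 7968) = ((21547/20065 + 2768/4179) + 27651)*7855 = (145584833/83851635 + 27651)*7855 = (2318727144218/83851635)*7855 = 3642720343566478/16770327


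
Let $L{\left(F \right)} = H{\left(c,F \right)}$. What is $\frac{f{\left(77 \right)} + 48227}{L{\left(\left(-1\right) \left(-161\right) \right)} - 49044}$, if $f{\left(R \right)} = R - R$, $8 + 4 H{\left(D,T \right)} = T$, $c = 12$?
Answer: $- \frac{192908}{196023} \approx -0.98411$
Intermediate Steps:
$H{\left(D,T \right)} = -2 + \frac{T}{4}$
$L{\left(F \right)} = -2 + \frac{F}{4}$
$f{\left(R \right)} = 0$
$\frac{f{\left(77 \right)} + 48227}{L{\left(\left(-1\right) \left(-161\right) \right)} - 49044} = \frac{0 + 48227}{\left(-2 + \frac{\left(-1\right) \left(-161\right)}{4}\right) - 49044} = \frac{48227}{\left(-2 + \frac{1}{4} \cdot 161\right) - 49044} = \frac{48227}{\left(-2 + \frac{161}{4}\right) - 49044} = \frac{48227}{\frac{153}{4} - 49044} = \frac{48227}{- \frac{196023}{4}} = 48227 \left(- \frac{4}{196023}\right) = - \frac{192908}{196023}$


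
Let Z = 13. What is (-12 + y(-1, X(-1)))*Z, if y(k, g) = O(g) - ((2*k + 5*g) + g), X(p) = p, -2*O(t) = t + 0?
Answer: -91/2 ≈ -45.500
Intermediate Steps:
O(t) = -t/2 (O(t) = -(t + 0)/2 = -t/2)
y(k, g) = -2*k - 13*g/2 (y(k, g) = -g/2 - ((2*k + 5*g) + g) = -g/2 - (2*k + 6*g) = -g/2 + (-6*g - 2*k) = -2*k - 13*g/2)
(-12 + y(-1, X(-1)))*Z = (-12 + (-2*(-1) - 13/2*(-1)))*13 = (-12 + (2 + 13/2))*13 = (-12 + 17/2)*13 = -7/2*13 = -91/2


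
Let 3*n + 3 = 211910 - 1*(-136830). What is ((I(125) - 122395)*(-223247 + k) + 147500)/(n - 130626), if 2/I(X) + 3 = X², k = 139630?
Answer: -239823871637244/336974351 ≈ -7.1170e+5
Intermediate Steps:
n = 348737/3 (n = -1 + (211910 - 1*(-136830))/3 = -1 + (211910 + 136830)/3 = -1 + (⅓)*348740 = -1 + 348740/3 = 348737/3 ≈ 1.1625e+5)
I(X) = 2/(-3 + X²)
((I(125) - 122395)*(-223247 + k) + 147500)/(n - 130626) = ((2/(-3 + 125²) - 122395)*(-223247 + 139630) + 147500)/(348737/3 - 130626) = ((2/(-3 + 15625) - 122395)*(-83617) + 147500)/(-43141/3) = ((2/15622 - 122395)*(-83617) + 147500)*(-3/43141) = ((2*(1/15622) - 122395)*(-83617) + 147500)*(-3/43141) = ((1/7811 - 122395)*(-83617) + 147500)*(-3/43141) = (-956027344/7811*(-83617) + 147500)*(-3/43141) = (79940138423248/7811 + 147500)*(-3/43141) = (79941290545748/7811)*(-3/43141) = -239823871637244/336974351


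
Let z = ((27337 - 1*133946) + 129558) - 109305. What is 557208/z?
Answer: -139302/21589 ≈ -6.4525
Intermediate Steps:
z = -86356 (z = ((27337 - 133946) + 129558) - 109305 = (-106609 + 129558) - 109305 = 22949 - 109305 = -86356)
557208/z = 557208/(-86356) = 557208*(-1/86356) = -139302/21589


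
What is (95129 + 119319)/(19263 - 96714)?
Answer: -214448/77451 ≈ -2.7688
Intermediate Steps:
(95129 + 119319)/(19263 - 96714) = 214448/(-77451) = 214448*(-1/77451) = -214448/77451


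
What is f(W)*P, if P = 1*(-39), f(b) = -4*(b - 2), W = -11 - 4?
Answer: -2652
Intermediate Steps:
W = -15
f(b) = 8 - 4*b (f(b) = -4*(-2 + b) = 8 - 4*b)
P = -39
f(W)*P = (8 - 4*(-15))*(-39) = (8 + 60)*(-39) = 68*(-39) = -2652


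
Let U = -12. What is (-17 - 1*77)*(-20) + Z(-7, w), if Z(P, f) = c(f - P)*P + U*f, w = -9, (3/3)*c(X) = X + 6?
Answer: 1960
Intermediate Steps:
c(X) = 6 + X (c(X) = X + 6 = 6 + X)
Z(P, f) = -12*f + P*(6 + f - P) (Z(P, f) = (6 + (f - P))*P - 12*f = (6 + f - P)*P - 12*f = P*(6 + f - P) - 12*f = -12*f + P*(6 + f - P))
(-17 - 1*77)*(-20) + Z(-7, w) = (-17 - 1*77)*(-20) + (-12*(-9) - 7*(6 - 9 - 1*(-7))) = (-17 - 77)*(-20) + (108 - 7*(6 - 9 + 7)) = -94*(-20) + (108 - 7*4) = 1880 + (108 - 28) = 1880 + 80 = 1960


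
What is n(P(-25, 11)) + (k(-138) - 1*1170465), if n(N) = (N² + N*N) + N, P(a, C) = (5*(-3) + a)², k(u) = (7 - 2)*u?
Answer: 3950445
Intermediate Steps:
k(u) = 5*u
P(a, C) = (-15 + a)²
n(N) = N + 2*N² (n(N) = (N² + N²) + N = 2*N² + N = N + 2*N²)
n(P(-25, 11)) + (k(-138) - 1*1170465) = (-15 - 25)²*(1 + 2*(-15 - 25)²) + (5*(-138) - 1*1170465) = (-40)²*(1 + 2*(-40)²) + (-690 - 1170465) = 1600*(1 + 2*1600) - 1171155 = 1600*(1 + 3200) - 1171155 = 1600*3201 - 1171155 = 5121600 - 1171155 = 3950445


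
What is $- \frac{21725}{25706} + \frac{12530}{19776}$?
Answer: $- \frac{26884355}{127090464} \approx -0.21154$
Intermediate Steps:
$- \frac{21725}{25706} + \frac{12530}{19776} = \left(-21725\right) \frac{1}{25706} + 12530 \cdot \frac{1}{19776} = - \frac{21725}{25706} + \frac{6265}{9888} = - \frac{26884355}{127090464}$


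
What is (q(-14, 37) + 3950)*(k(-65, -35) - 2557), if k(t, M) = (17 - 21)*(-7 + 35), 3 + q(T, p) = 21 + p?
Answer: -10689345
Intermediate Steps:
q(T, p) = 18 + p (q(T, p) = -3 + (21 + p) = 18 + p)
k(t, M) = -112 (k(t, M) = -4*28 = -112)
(q(-14, 37) + 3950)*(k(-65, -35) - 2557) = ((18 + 37) + 3950)*(-112 - 2557) = (55 + 3950)*(-2669) = 4005*(-2669) = -10689345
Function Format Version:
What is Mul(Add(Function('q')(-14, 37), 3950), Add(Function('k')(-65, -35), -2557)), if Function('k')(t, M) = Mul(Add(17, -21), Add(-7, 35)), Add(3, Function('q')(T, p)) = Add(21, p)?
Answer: -10689345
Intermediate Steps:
Function('q')(T, p) = Add(18, p) (Function('q')(T, p) = Add(-3, Add(21, p)) = Add(18, p))
Function('k')(t, M) = -112 (Function('k')(t, M) = Mul(-4, 28) = -112)
Mul(Add(Function('q')(-14, 37), 3950), Add(Function('k')(-65, -35), -2557)) = Mul(Add(Add(18, 37), 3950), Add(-112, -2557)) = Mul(Add(55, 3950), -2669) = Mul(4005, -2669) = -10689345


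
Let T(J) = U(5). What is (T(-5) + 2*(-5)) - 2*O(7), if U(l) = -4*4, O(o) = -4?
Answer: -18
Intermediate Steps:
U(l) = -16
T(J) = -16
(T(-5) + 2*(-5)) - 2*O(7) = (-16 + 2*(-5)) - 2*(-4) = (-16 - 10) + 8 = -26 + 8 = -18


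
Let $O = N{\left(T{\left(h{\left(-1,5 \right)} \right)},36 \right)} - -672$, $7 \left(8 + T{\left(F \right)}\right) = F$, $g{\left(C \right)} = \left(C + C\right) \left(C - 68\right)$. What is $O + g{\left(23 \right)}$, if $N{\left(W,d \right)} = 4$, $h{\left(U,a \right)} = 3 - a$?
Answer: $-1394$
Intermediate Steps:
$g{\left(C \right)} = 2 C \left(-68 + C\right)$
$T{\left(F \right)} = -8 + \frac{F}{7}$
$O = 676$ ($O = 4 - -672 = 4 + 672 = 676$)
$O + g{\left(23 \right)} = 676 + 2 \cdot 23 \left(-68 + 23\right) = 676 + 2 \cdot 23 \left(-45\right) = 676 - 2070 = -1394$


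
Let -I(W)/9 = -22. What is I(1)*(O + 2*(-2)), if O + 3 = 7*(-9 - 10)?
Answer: -27720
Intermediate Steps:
I(W) = 198 (I(W) = -9*(-22) = 198)
O = -136 (O = -3 + 7*(-9 - 10) = -3 + 7*(-19) = -3 - 133 = -136)
I(1)*(O + 2*(-2)) = 198*(-136 + 2*(-2)) = 198*(-136 - 4) = 198*(-140) = -27720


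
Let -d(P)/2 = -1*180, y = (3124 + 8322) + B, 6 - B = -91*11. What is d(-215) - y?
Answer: -12093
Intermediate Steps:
B = 1007 (B = 6 - (-91)*11 = 6 - 1*(-1001) = 6 + 1001 = 1007)
y = 12453 (y = (3124 + 8322) + 1007 = 11446 + 1007 = 12453)
d(P) = 360 (d(P) = -(-2)*180 = -2*(-180) = 360)
d(-215) - y = 360 - 1*12453 = 360 - 12453 = -12093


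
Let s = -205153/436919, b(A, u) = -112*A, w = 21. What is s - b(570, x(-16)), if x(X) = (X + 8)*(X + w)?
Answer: 27892703807/436919 ≈ 63840.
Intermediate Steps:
x(X) = (8 + X)*(21 + X) (x(X) = (X + 8)*(X + 21) = (8 + X)*(21 + X))
s = -205153/436919 (s = -205153*1/436919 = -205153/436919 ≈ -0.46954)
s - b(570, x(-16)) = -205153/436919 - (-112)*570 = -205153/436919 - 1*(-63840) = -205153/436919 + 63840 = 27892703807/436919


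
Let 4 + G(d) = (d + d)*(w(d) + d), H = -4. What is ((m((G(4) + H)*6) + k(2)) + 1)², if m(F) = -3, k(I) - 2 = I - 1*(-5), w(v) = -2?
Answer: 49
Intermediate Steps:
G(d) = -4 + 2*d*(-2 + d) (G(d) = -4 + (d + d)*(-2 + d) = -4 + (2*d)*(-2 + d) = -4 + 2*d*(-2 + d))
k(I) = 7 + I (k(I) = 2 + (I - 1*(-5)) = 2 + (I + 5) = 2 + (5 + I) = 7 + I)
((m((G(4) + H)*6) + k(2)) + 1)² = ((-3 + (7 + 2)) + 1)² = ((-3 + 9) + 1)² = (6 + 1)² = 7² = 49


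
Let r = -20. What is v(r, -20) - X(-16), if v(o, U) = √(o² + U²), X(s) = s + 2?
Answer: 14 + 20*√2 ≈ 42.284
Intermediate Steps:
X(s) = 2 + s
v(o, U) = √(U² + o²)
v(r, -20) - X(-16) = √((-20)² + (-20)²) - (2 - 16) = √(400 + 400) - 1*(-14) = √800 + 14 = 20*√2 + 14 = 14 + 20*√2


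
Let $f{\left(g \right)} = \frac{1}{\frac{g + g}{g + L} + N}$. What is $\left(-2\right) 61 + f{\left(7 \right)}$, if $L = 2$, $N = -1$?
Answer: $- \frac{601}{5} \approx -120.2$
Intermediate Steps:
$f{\left(g \right)} = \frac{1}{-1 + \frac{2 g}{2 + g}}$ ($f{\left(g \right)} = \frac{1}{\frac{g + g}{g + 2} - 1} = \frac{1}{\frac{2 g}{2 + g} - 1} = \frac{1}{-1 + \frac{2 g}{2 + g}}$)
$\left(-2\right) 61 + f{\left(7 \right)} = \left(-2\right) 61 + \frac{2 + 7}{-2 + 7} = -122 + \frac{1}{5} \cdot 9 = -122 + \frac{9}{5} = - \frac{601}{5}$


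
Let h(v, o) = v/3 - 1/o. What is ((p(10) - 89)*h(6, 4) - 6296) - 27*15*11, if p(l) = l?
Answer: -43557/4 ≈ -10889.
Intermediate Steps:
h(v, o) = -1/o + v/3 (h(v, o) = v*(⅓) - 1/o = v/3 - 1/o = -1/o + v/3)
((p(10) - 89)*h(6, 4) - 6296) - 27*15*11 = ((10 - 89)*(-1/4 + (⅓)*6) - 6296) - 27*15*11 = (-79*(-1*¼ + 2) - 6296) - 405*11 = (-79*(-¼ + 2) - 6296) - 4455 = (-79*7/4 - 6296) - 4455 = (-553/4 - 6296) - 4455 = -25737/4 - 4455 = -43557/4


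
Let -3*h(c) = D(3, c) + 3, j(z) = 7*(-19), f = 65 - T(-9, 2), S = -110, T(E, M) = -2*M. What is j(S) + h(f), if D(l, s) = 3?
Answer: -135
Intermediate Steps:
f = 69 (f = 65 - (-2)*2 = 65 - 1*(-4) = 65 + 4 = 69)
j(z) = -133
h(c) = -2 (h(c) = -(3 + 3)/3 = -⅓*6 = -2)
j(S) + h(f) = -133 - 2 = -135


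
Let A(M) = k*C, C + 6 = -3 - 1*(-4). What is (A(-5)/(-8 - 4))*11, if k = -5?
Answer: -275/12 ≈ -22.917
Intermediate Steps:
C = -5 (C = -6 + (-3 - 1*(-4)) = -6 + (-3 + 4) = -6 + 1 = -5)
A(M) = 25 (A(M) = -5*(-5) = 25)
(A(-5)/(-8 - 4))*11 = (25/(-8 - 4))*11 = (25/(-12))*11 = -1/12*25*11 = -25/12*11 = -275/12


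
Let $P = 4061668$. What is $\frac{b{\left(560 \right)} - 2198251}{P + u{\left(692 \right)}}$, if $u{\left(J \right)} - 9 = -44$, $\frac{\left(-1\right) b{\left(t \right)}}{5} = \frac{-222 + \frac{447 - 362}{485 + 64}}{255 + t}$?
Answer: $- \frac{196714765444}{363463352271} \approx -0.54122$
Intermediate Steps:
$b{\left(t \right)} = \frac{608965}{549 \left(255 + t\right)}$ ($b{\left(t \right)} = - 5 \frac{-222 + \frac{447 - 362}{485 + 64}}{255 + t} = - 5 \frac{-222 + \frac{85}{549}}{255 + t} = - 5 \left(- \frac{121793}{549 \left(255 + t\right)}\right) = \frac{608965}{549 \left(255 + t\right)}$)
$u{\left(J \right)} = -35$ ($u{\left(J \right)} = 9 - 44 = -35$)
$\frac{b{\left(560 \right)} - 2198251}{P + u{\left(692 \right)}} = \frac{\frac{608965}{549 \left(255 + 560\right)} - 2198251}{4061668 - 35} = \frac{\frac{608965}{549 \cdot 815} - 2198251}{4061633} = \left(\frac{608965}{549} \cdot \frac{1}{815} - 2198251\right) \frac{1}{4061633} = \left(\frac{121793}{89487} - 2198251\right) \frac{1}{4061633} = \left(- \frac{196714765444}{89487}\right) \frac{1}{4061633} = - \frac{196714765444}{363463352271}$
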